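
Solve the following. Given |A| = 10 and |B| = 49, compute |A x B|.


The Cartesian product A x B contains all ordered pairs (a, b).
|A x B| = |A| * |B| = 10 * 49 = 490

490


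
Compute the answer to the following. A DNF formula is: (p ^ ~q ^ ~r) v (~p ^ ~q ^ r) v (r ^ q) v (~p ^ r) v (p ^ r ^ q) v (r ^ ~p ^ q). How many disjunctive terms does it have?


A DNF formula is a disjunction of terms (conjunctions).
Terms are separated by v.
Counting the disjuncts: 6 terms.

6


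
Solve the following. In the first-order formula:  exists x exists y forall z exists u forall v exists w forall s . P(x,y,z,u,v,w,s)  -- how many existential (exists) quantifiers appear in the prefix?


Quantifier prefix: exists x exists y forall z exists u forall v exists w forall s
Mark each quantifier type:
  E E U E U E U
Universal count = 3, Existential count = 4
Asked for existential (exists) quantifiers: 4

4


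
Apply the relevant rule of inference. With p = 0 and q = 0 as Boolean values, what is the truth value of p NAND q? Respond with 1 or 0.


p = 0, q = 0
Operation: p NAND q
Evaluate: 0 NAND 0 = 1

1


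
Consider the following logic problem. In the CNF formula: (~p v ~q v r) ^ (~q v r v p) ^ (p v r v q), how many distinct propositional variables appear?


Identify each variable that appears in the formula.
Variables found: p, q, r
Count = 3

3


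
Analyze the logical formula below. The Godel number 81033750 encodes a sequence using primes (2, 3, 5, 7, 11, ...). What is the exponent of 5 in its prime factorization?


Factorize 81033750 by dividing by 5 repeatedly.
Division steps: 5 divides 81033750 exactly 4 time(s).
Exponent of 5 = 4

4


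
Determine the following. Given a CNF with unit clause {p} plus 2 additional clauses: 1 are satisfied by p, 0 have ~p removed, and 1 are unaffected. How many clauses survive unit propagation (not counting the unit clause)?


Satisfied (removed): 1
Shortened (remain): 0
Unchanged (remain): 1
Remaining = 0 + 1 = 1

1


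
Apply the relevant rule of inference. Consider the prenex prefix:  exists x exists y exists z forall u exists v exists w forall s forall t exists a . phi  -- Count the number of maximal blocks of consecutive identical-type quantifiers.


Quantifier-type sequence: E E E A E E A A E  (A=forall, E=exists)
Group into maximal same-type runs:
  Ex3 | Ax1 | Ex2 | Ax2 | Ex1
Number of blocks = 5

5


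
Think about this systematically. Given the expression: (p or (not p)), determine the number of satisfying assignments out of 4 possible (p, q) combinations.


Check all 4 assignments:
p=0, q=0: 1
p=0, q=1: 1
p=1, q=0: 1
p=1, q=1: 1
Count of True = 4

4


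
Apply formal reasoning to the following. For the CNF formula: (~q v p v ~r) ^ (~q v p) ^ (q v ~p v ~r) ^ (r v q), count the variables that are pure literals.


Check each variable for pure literal status:
p: mixed (not pure)
q: mixed (not pure)
r: mixed (not pure)
Pure literal count = 0

0


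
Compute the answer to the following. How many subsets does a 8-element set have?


The power set of a set with n elements has 2^n elements.
|P(S)| = 2^8 = 256

256


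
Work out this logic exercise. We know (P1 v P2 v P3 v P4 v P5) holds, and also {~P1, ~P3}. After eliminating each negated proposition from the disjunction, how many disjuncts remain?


Original disjuncts (5): P1, P2, P3, P4, P5
Negated (eliminate): ~P1, ~P3
Remaining disjuncts: P2, P4, P5
Count = 5 - 2 = 3

3


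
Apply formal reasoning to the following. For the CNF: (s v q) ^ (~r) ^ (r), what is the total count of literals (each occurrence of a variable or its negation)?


Counting literals in each clause:
Clause 1: 2 literal(s)
Clause 2: 1 literal(s)
Clause 3: 1 literal(s)
Total = 4

4


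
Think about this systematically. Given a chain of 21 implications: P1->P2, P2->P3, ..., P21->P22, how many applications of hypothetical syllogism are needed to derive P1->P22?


With 21 implications in a chain connecting 22 propositions:
P1->P2, P2->P3, ..., P21->P22
Steps needed = (number of implications) - 1 = 21 - 1 = 20

20


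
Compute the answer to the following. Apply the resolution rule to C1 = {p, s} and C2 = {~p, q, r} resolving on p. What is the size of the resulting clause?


Remove p from C1 and ~p from C2.
C1 remainder: {s}
C2 remainder: {q, r}
Union (resolvent): {q, r, s}
Resolvent has 3 literal(s).

3


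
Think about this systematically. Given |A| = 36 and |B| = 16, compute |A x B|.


The Cartesian product A x B contains all ordered pairs (a, b).
|A x B| = |A| * |B| = 36 * 16 = 576

576


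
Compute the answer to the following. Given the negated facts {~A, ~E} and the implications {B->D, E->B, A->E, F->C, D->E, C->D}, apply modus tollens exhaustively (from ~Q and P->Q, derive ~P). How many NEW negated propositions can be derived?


Initial negated facts: {~A, ~E}
Apply modus tollens to closure:
  ~E and D->E  =>  ~D
  ~D and C->D  =>  ~C
  ~D and B->D  =>  ~B
  ~C and F->C  =>  ~F
Final negated: {~A, ~B, ~C, ~D, ~E, ~F}
New negations: {~B, ~C, ~D, ~F}
Count = 4

4


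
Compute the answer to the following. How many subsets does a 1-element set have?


The power set of a set with n elements has 2^n elements.
|P(S)| = 2^1 = 2

2


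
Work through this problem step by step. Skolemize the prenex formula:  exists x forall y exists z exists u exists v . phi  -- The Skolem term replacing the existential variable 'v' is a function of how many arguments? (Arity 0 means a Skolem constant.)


Quantifier prefix: exists x forall y exists z exists u exists v
'v' is existentially quantified at position 5.
Universal variables preceding it: y
Skolem function arity = 1

1


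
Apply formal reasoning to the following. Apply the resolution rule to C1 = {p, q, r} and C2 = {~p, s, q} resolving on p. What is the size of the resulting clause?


Remove p from C1 and ~p from C2.
C1 remainder: {q, r}
C2 remainder: {s, q}
Union (resolvent): {q, r, s}
Resolvent has 3 literal(s).

3


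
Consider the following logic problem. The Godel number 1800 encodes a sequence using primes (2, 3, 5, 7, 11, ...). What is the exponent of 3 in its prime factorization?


Factorize 1800 by dividing by 3 repeatedly.
Division steps: 3 divides 1800 exactly 2 time(s).
Exponent of 3 = 2

2


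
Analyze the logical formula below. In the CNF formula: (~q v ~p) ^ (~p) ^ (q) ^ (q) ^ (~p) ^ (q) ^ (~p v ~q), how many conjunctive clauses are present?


A CNF formula is a conjunction of clauses.
Clauses are separated by ^.
Counting the conjuncts: 7 clauses.

7


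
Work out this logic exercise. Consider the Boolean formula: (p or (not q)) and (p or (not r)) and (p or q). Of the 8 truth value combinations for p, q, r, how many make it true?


Evaluate all 8 assignments for p, q, r:
p=0, q=0, r=0: 0
p=0, q=0, r=1: 0
p=0, q=1, r=0: 0
p=0, q=1, r=1: 0
p=1, q=0, r=0: 1
p=1, q=0, r=1: 1
p=1, q=1, r=0: 1
p=1, q=1, r=1: 1
Satisfying count = 4

4


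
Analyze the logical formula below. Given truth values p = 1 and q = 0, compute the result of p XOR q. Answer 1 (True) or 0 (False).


p = 1, q = 0
Operation: p XOR q
Evaluate: 1 XOR 0 = 1

1


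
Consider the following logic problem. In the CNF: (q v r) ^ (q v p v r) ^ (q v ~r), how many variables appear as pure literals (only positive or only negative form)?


Check each variable for pure literal status:
p: pure positive
q: pure positive
r: mixed (not pure)
Pure literal count = 2

2


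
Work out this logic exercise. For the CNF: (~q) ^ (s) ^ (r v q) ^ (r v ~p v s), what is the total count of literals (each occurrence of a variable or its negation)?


Counting literals in each clause:
Clause 1: 1 literal(s)
Clause 2: 1 literal(s)
Clause 3: 2 literal(s)
Clause 4: 3 literal(s)
Total = 7

7


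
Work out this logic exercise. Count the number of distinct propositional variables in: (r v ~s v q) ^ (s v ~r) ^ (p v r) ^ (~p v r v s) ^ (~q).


Identify each variable that appears in the formula.
Variables found: p, q, r, s
Count = 4

4


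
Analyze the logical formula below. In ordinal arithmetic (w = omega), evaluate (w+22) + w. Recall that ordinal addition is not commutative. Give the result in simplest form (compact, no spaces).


Compute (w+22) + w.
Ordinal + is associative but NOT commutative; for finite n>0, n + w = w but w + n stays w+n.
(w+22) + w = w + (22+w) = w + w = w*2 (the finite tail 22 is absorbed by the right w).
Result = w*2

w*2


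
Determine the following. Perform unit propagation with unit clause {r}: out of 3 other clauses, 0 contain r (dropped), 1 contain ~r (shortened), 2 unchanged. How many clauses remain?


Satisfied (removed): 0
Shortened (remain): 1
Unchanged (remain): 2
Remaining = 1 + 2 = 3

3


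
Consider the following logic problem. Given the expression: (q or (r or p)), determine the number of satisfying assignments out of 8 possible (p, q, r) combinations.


Check all 8 assignments:
p=0, q=0, r=0: 0
p=0, q=0, r=1: 1
p=0, q=1, r=0: 1
p=0, q=1, r=1: 1
p=1, q=0, r=0: 1
p=1, q=0, r=1: 1
p=1, q=1, r=0: 1
p=1, q=1, r=1: 1
Count of True = 7

7


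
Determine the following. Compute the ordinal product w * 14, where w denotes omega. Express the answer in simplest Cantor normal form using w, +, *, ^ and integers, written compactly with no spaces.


Compute w * 14.
Ordinal * is associative and left-distributive over +, but NOT commutative; for finite n>1, n*w = w but w*n stays w*n.
w * 14 means 14 copies of w concatenated: w*14.
Result = w*14

w*14


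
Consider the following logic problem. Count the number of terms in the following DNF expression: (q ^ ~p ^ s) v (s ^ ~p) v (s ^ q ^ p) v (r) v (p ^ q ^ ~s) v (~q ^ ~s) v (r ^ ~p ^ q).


A DNF formula is a disjunction of terms (conjunctions).
Terms are separated by v.
Counting the disjuncts: 7 terms.

7


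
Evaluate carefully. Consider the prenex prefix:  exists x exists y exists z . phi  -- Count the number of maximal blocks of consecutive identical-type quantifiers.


Quantifier-type sequence: E E E  (A=forall, E=exists)
Group into maximal same-type runs:
  Ex3
Number of blocks = 1

1


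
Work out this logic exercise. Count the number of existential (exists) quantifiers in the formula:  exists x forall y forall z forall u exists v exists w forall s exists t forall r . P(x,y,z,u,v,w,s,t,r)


Quantifier prefix: exists x forall y forall z forall u exists v exists w forall s exists t forall r
Mark each quantifier type:
  E U U U E E U E U
Universal count = 5, Existential count = 4
Asked for existential (exists) quantifiers: 4

4


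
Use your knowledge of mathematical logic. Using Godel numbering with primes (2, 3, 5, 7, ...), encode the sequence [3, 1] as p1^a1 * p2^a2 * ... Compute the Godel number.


Encode each element as an exponent of the corresponding prime:
  2^3 = 8
  3^1 = 3
Product = 8 * 3 = 24

24


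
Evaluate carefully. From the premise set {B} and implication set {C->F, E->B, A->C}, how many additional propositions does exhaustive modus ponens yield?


Initial facts: {B}
Apply modus ponens to closure:
  (no implication fires)
Final known: {B}
New propositions: {(none)}
Count = 0

0


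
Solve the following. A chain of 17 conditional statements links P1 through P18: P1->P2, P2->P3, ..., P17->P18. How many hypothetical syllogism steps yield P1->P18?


With 17 implications in a chain connecting 18 propositions:
P1->P2, P2->P3, ..., P17->P18
Steps needed = (number of implications) - 1 = 17 - 1 = 16

16


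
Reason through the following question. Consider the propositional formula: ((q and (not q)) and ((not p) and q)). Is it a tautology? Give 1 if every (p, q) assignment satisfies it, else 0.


Check all 4 assignments:
p=0, q=0: 0
p=0, q=1: 0
p=1, q=0: 0
p=1, q=1: 0
Satisfying count = 0/4.
Tautology iff count = 4: no.

0


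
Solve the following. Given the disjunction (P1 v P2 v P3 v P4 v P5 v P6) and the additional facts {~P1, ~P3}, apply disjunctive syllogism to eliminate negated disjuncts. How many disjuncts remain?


Original disjuncts (6): P1, P2, P3, P4, P5, P6
Negated (eliminate): ~P1, ~P3
Remaining disjuncts: P2, P4, P5, P6
Count = 6 - 2 = 4

4


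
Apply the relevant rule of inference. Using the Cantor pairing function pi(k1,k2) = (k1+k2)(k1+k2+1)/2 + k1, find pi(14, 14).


k1 + k2 = 28
(k1+k2)(k1+k2+1)/2 = 28 * 29 / 2 = 406
pi = 406 + 14 = 420

420


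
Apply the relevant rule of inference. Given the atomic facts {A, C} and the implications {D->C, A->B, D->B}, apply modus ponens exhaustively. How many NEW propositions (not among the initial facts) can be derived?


Initial facts: {A, C}
Apply modus ponens to closure:
  A and A->B  =>  B
Final known: {A, B, C}
New propositions: {B}
Count = 1

1


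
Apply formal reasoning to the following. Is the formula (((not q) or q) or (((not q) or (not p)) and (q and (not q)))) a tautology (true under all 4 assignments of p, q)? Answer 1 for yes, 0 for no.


Check all 4 assignments:
p=0, q=0: 1
p=0, q=1: 1
p=1, q=0: 1
p=1, q=1: 1
Satisfying count = 4/4.
Tautology iff count = 4: yes.

1


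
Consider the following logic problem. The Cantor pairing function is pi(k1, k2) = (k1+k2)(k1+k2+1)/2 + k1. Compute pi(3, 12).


k1 + k2 = 15
(k1+k2)(k1+k2+1)/2 = 15 * 16 / 2 = 120
pi = 120 + 3 = 123

123


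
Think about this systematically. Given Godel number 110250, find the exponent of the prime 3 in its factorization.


Factorize 110250 by dividing by 3 repeatedly.
Division steps: 3 divides 110250 exactly 2 time(s).
Exponent of 3 = 2

2


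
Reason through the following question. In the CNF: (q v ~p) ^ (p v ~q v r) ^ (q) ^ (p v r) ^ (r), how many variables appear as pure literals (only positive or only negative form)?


Check each variable for pure literal status:
p: mixed (not pure)
q: mixed (not pure)
r: pure positive
Pure literal count = 1

1


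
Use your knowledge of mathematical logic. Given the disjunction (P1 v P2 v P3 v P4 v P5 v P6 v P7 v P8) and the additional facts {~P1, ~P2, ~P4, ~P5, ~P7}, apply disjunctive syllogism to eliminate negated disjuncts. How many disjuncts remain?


Original disjuncts (8): P1, P2, P3, P4, P5, P6, P7, P8
Negated (eliminate): ~P1, ~P2, ~P4, ~P5, ~P7
Remaining disjuncts: P3, P6, P8
Count = 8 - 5 = 3

3


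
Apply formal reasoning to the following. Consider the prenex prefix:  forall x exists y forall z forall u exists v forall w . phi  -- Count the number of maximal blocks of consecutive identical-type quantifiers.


Quantifier-type sequence: A E A A E A  (A=forall, E=exists)
Group into maximal same-type runs:
  Ax1 | Ex1 | Ax2 | Ex1 | Ax1
Number of blocks = 5

5


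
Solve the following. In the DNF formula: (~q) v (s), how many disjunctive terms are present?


A DNF formula is a disjunction of terms (conjunctions).
Terms are separated by v.
Counting the disjuncts: 2 terms.

2


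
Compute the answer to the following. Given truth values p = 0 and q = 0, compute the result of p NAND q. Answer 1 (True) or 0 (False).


p = 0, q = 0
Operation: p NAND q
Evaluate: 0 NAND 0 = 1

1


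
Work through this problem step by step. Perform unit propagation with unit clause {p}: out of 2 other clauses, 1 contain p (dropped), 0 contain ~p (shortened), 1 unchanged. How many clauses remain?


Satisfied (removed): 1
Shortened (remain): 0
Unchanged (remain): 1
Remaining = 0 + 1 = 1

1


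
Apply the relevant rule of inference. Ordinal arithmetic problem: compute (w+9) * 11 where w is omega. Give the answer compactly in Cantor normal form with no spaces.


Compute (w+9) * 11.
Ordinal * is associative and left-distributive over +, but NOT commutative; for finite n>1, n*w = w but w*n stays w*n.
(w+9) * 11 = (w+9) repeated 11 times. Each intermediate +9 is absorbed by the following w; only the last survives: w*11+9.
Result = w*11+9

w*11+9


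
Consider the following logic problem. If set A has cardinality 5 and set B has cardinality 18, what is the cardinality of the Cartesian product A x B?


The Cartesian product A x B contains all ordered pairs (a, b).
|A x B| = |A| * |B| = 5 * 18 = 90

90


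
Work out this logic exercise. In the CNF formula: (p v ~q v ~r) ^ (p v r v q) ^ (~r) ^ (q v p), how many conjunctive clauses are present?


A CNF formula is a conjunction of clauses.
Clauses are separated by ^.
Counting the conjuncts: 4 clauses.

4


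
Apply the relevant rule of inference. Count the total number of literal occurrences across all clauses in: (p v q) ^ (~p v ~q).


Counting literals in each clause:
Clause 1: 2 literal(s)
Clause 2: 2 literal(s)
Total = 4

4


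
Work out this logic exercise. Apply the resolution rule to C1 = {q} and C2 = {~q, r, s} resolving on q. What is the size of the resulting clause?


Remove q from C1 and ~q from C2.
C1 remainder: {}
C2 remainder: {r, s}
Union (resolvent): {r, s}
Resolvent has 2 literal(s).

2


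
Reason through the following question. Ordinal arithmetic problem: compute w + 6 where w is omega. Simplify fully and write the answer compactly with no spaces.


Compute w + 6.
Ordinal + is associative but NOT commutative; for finite n>0, n + w = w but w + n stays w+n.
w + 6 is already in normal form (a successor ordinal beyond w).
Result = w+6

w+6


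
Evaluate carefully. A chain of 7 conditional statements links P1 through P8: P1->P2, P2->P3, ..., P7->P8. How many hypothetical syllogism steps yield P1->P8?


With 7 implications in a chain connecting 8 propositions:
P1->P2, P2->P3, ..., P7->P8
Steps needed = (number of implications) - 1 = 7 - 1 = 6

6


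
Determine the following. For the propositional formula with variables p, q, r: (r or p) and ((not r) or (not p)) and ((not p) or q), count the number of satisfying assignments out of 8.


Evaluate all 8 assignments for p, q, r:
p=0, q=0, r=0: 0
p=0, q=0, r=1: 1
p=0, q=1, r=0: 0
p=0, q=1, r=1: 1
p=1, q=0, r=0: 0
p=1, q=0, r=1: 0
p=1, q=1, r=0: 1
p=1, q=1, r=1: 0
Satisfying count = 3

3


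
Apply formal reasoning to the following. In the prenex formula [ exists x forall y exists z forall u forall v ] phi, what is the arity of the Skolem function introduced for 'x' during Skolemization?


Quantifier prefix: exists x forall y exists z forall u forall v
'x' is existentially quantified at position 1.
No universal quantifiers precede it.
Skolem function arity = 0 (a Skolem constant)

0


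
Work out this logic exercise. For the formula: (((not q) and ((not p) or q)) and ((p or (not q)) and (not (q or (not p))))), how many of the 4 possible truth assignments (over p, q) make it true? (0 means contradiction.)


Check all 4 assignments:
p=0, q=0: 0
p=0, q=1: 0
p=1, q=0: 0
p=1, q=1: 0
Count of True = 0

0


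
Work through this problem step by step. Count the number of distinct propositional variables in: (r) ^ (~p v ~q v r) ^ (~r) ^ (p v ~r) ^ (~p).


Identify each variable that appears in the formula.
Variables found: p, q, r
Count = 3

3


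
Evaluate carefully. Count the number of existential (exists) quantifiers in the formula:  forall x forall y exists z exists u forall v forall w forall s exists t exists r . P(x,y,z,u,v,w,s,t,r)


Quantifier prefix: forall x forall y exists z exists u forall v forall w forall s exists t exists r
Mark each quantifier type:
  U U E E U U U E E
Universal count = 5, Existential count = 4
Asked for existential (exists) quantifiers: 4

4


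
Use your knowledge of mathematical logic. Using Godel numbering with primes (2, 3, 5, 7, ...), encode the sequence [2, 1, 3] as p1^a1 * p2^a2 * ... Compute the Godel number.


Encode each element as an exponent of the corresponding prime:
  2^2 = 4
  3^1 = 3
  5^3 = 125
Product = 4 * 3 * 125 = 1500

1500


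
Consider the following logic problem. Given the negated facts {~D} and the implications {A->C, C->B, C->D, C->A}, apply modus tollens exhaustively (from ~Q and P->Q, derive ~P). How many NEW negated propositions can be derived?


Initial negated facts: {~D}
Apply modus tollens to closure:
  ~D and C->D  =>  ~C
  ~C and A->C  =>  ~A
Final negated: {~A, ~C, ~D}
New negations: {~A, ~C}
Count = 2

2


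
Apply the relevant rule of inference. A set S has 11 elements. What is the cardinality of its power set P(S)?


The power set of a set with n elements has 2^n elements.
|P(S)| = 2^11 = 2048

2048


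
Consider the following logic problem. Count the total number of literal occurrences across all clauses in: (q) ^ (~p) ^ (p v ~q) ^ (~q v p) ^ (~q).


Counting literals in each clause:
Clause 1: 1 literal(s)
Clause 2: 1 literal(s)
Clause 3: 2 literal(s)
Clause 4: 2 literal(s)
Clause 5: 1 literal(s)
Total = 7

7


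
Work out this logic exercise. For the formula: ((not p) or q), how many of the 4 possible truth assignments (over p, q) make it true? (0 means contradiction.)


Check all 4 assignments:
p=0, q=0: 1
p=0, q=1: 1
p=1, q=0: 0
p=1, q=1: 1
Count of True = 3

3


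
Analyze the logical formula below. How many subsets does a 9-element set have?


The power set of a set with n elements has 2^n elements.
|P(S)| = 2^9 = 512

512


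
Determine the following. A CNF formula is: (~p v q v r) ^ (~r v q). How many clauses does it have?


A CNF formula is a conjunction of clauses.
Clauses are separated by ^.
Counting the conjuncts: 2 clauses.

2


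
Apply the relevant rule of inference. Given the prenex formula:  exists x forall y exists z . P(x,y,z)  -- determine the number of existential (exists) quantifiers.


Quantifier prefix: exists x forall y exists z
Mark each quantifier type:
  E U E
Universal count = 1, Existential count = 2
Asked for existential (exists) quantifiers: 2

2


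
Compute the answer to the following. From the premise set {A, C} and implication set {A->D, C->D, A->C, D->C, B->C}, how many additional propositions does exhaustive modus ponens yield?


Initial facts: {A, C}
Apply modus ponens to closure:
  A and A->D  =>  D
Final known: {A, C, D}
New propositions: {D}
Count = 1

1


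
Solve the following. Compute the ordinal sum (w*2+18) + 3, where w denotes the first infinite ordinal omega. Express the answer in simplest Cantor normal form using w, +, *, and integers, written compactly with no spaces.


Compute (w*2+18) + 3.
Ordinal + is associative but NOT commutative; for finite n>0, n + w = w but w + n stays w+n.
By associativity: (w*2+18) + 3 = w*2 + (18+3) = w*2+21.
Result = w*2+21

w*2+21


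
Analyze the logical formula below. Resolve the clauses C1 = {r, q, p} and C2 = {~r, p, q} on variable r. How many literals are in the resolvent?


Remove r from C1 and ~r from C2.
C1 remainder: {q, p}
C2 remainder: {p, q}
Union (resolvent): {p, q}
Resolvent has 2 literal(s).

2


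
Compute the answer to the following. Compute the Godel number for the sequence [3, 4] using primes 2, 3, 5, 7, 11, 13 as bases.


Encode each element as an exponent of the corresponding prime:
  2^3 = 8
  3^4 = 81
Product = 8 * 81 = 648

648


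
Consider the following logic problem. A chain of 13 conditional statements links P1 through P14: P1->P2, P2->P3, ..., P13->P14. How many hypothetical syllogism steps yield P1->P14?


With 13 implications in a chain connecting 14 propositions:
P1->P2, P2->P3, ..., P13->P14
Steps needed = (number of implications) - 1 = 13 - 1 = 12

12


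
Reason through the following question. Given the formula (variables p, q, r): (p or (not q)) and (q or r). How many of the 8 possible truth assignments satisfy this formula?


Evaluate all 8 assignments for p, q, r:
p=0, q=0, r=0: 0
p=0, q=0, r=1: 1
p=0, q=1, r=0: 0
p=0, q=1, r=1: 0
p=1, q=0, r=0: 0
p=1, q=0, r=1: 1
p=1, q=1, r=0: 1
p=1, q=1, r=1: 1
Satisfying count = 4

4


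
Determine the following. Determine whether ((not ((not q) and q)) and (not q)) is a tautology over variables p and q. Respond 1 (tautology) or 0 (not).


Check all 4 assignments:
p=0, q=0: 1
p=0, q=1: 0
p=1, q=0: 1
p=1, q=1: 0
Satisfying count = 2/4.
Tautology iff count = 4: no.

0


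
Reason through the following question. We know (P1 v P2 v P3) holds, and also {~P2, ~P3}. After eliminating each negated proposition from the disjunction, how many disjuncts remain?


Original disjuncts (3): P1, P2, P3
Negated (eliminate): ~P2, ~P3
Remaining disjuncts: P1
Count = 3 - 2 = 1

1


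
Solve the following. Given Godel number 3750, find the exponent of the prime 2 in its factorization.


Factorize 3750 by dividing by 2 repeatedly.
Division steps: 2 divides 3750 exactly 1 time(s).
Exponent of 2 = 1

1


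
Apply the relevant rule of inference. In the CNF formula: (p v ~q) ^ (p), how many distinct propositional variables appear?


Identify each variable that appears in the formula.
Variables found: p, q
Count = 2

2


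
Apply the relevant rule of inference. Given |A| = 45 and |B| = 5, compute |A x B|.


The Cartesian product A x B contains all ordered pairs (a, b).
|A x B| = |A| * |B| = 45 * 5 = 225

225


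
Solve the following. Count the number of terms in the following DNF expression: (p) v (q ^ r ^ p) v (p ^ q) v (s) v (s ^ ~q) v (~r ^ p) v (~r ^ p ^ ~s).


A DNF formula is a disjunction of terms (conjunctions).
Terms are separated by v.
Counting the disjuncts: 7 terms.

7


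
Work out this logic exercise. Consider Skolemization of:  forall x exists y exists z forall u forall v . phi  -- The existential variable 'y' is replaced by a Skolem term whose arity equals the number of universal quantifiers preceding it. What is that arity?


Quantifier prefix: forall x exists y exists z forall u forall v
'y' is existentially quantified at position 2.
Universal variables preceding it: x
Skolem function arity = 1

1


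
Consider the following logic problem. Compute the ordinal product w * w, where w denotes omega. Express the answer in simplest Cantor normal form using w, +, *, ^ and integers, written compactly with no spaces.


Compute w * w.
Ordinal * is associative and left-distributive over +, but NOT commutative; for finite n>1, n*w = w but w*n stays w*n.
w * w = w^2 by definition.
Result = w^2

w^2


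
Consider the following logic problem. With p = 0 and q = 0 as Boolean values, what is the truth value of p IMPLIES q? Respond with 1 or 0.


p = 0, q = 0
Operation: p IMPLIES q
Evaluate: 0 IMPLIES 0 = 1

1


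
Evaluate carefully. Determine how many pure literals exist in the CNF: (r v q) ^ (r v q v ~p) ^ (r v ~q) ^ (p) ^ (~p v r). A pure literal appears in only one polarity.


Check each variable for pure literal status:
p: mixed (not pure)
q: mixed (not pure)
r: pure positive
Pure literal count = 1

1


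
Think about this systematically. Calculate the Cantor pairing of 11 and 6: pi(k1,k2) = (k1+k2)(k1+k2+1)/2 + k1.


k1 + k2 = 17
(k1+k2)(k1+k2+1)/2 = 17 * 18 / 2 = 153
pi = 153 + 11 = 164

164


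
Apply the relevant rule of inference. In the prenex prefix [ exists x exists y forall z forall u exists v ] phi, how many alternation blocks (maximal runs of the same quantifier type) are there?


Quantifier-type sequence: E E A A E  (A=forall, E=exists)
Group into maximal same-type runs:
  Ex2 | Ax2 | Ex1
Number of blocks = 3

3


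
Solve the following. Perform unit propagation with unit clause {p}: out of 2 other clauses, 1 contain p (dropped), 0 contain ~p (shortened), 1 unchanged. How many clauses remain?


Satisfied (removed): 1
Shortened (remain): 0
Unchanged (remain): 1
Remaining = 0 + 1 = 1

1


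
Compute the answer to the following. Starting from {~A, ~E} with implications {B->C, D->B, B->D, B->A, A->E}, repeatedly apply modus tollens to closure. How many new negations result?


Initial negated facts: {~A, ~E}
Apply modus tollens to closure:
  ~A and B->A  =>  ~B
  ~B and D->B  =>  ~D
Final negated: {~A, ~B, ~D, ~E}
New negations: {~B, ~D}
Count = 2

2


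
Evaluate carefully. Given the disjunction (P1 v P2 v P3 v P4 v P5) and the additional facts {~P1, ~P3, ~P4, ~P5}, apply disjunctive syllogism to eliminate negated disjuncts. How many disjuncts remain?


Original disjuncts (5): P1, P2, P3, P4, P5
Negated (eliminate): ~P1, ~P3, ~P4, ~P5
Remaining disjuncts: P2
Count = 5 - 4 = 1

1


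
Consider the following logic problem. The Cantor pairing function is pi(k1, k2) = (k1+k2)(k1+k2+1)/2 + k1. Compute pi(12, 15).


k1 + k2 = 27
(k1+k2)(k1+k2+1)/2 = 27 * 28 / 2 = 378
pi = 378 + 12 = 390

390


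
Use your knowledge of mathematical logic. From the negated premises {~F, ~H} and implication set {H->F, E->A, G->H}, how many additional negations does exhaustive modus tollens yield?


Initial negated facts: {~F, ~H}
Apply modus tollens to closure:
  ~H and G->H  =>  ~G
Final negated: {~F, ~G, ~H}
New negations: {~G}
Count = 1

1


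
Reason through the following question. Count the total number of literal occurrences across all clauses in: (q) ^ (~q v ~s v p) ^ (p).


Counting literals in each clause:
Clause 1: 1 literal(s)
Clause 2: 3 literal(s)
Clause 3: 1 literal(s)
Total = 5

5


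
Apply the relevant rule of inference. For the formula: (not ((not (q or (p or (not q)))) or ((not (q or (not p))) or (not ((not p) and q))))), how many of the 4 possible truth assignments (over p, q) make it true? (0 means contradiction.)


Check all 4 assignments:
p=0, q=0: 0
p=0, q=1: 1
p=1, q=0: 0
p=1, q=1: 0
Count of True = 1

1


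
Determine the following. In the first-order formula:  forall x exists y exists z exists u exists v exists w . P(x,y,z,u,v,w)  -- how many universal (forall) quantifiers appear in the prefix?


Quantifier prefix: forall x exists y exists z exists u exists v exists w
Mark each quantifier type:
  U E E E E E
Universal count = 1, Existential count = 5
Asked for universal (forall) quantifiers: 1

1


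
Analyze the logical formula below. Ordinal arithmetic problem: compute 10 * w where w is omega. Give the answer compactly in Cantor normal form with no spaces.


Compute 10 * w.
Ordinal * is associative and left-distributive over +, but NOT commutative; for finite n>1, n*w = w but w*n stays w*n.
For finite n>0, n * w = sup{n*k : k<w} = w. So 10 * w = w.
Result = w

w


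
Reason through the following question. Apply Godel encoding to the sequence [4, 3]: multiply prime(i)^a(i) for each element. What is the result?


Encode each element as an exponent of the corresponding prime:
  2^4 = 16
  3^3 = 27
Product = 16 * 27 = 432

432


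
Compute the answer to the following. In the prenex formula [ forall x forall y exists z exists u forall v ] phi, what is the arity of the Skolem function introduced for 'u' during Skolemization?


Quantifier prefix: forall x forall y exists z exists u forall v
'u' is existentially quantified at position 4.
Universal variables preceding it: x, y
Skolem function arity = 2

2


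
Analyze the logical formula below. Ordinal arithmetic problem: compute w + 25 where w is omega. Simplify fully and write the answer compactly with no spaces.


Compute w + 25.
Ordinal + is associative but NOT commutative; for finite n>0, n + w = w but w + n stays w+n.
w + 25 is already in normal form (a successor ordinal beyond w).
Result = w+25

w+25


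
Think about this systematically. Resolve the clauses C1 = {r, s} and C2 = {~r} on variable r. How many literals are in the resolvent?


Remove r from C1 and ~r from C2.
C1 remainder: {s}
C2 remainder: {}
Union (resolvent): {s}
Resolvent has 1 literal(s).

1


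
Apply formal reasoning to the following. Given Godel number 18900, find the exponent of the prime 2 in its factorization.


Factorize 18900 by dividing by 2 repeatedly.
Division steps: 2 divides 18900 exactly 2 time(s).
Exponent of 2 = 2

2


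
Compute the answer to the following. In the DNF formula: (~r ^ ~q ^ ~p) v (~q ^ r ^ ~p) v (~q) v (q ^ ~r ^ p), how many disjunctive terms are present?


A DNF formula is a disjunction of terms (conjunctions).
Terms are separated by v.
Counting the disjuncts: 4 terms.

4


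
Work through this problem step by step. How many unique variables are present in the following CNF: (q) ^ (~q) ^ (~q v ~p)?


Identify each variable that appears in the formula.
Variables found: p, q
Count = 2

2


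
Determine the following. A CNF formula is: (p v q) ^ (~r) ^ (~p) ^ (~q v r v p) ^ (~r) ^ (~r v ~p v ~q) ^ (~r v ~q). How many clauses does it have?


A CNF formula is a conjunction of clauses.
Clauses are separated by ^.
Counting the conjuncts: 7 clauses.

7


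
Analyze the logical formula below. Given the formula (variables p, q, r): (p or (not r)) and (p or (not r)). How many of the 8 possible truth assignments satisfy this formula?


Evaluate all 8 assignments for p, q, r:
p=0, q=0, r=0: 1
p=0, q=0, r=1: 0
p=0, q=1, r=0: 1
p=0, q=1, r=1: 0
p=1, q=0, r=0: 1
p=1, q=0, r=1: 1
p=1, q=1, r=0: 1
p=1, q=1, r=1: 1
Satisfying count = 6

6


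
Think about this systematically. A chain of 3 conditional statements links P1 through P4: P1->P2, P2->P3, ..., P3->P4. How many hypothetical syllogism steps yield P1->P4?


With 3 implications in a chain connecting 4 propositions:
P1->P2, P2->P3, ..., P3->P4
Steps needed = (number of implications) - 1 = 3 - 1 = 2

2


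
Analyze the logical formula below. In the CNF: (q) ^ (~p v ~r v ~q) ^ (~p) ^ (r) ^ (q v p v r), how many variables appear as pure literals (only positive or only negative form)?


Check each variable for pure literal status:
p: mixed (not pure)
q: mixed (not pure)
r: mixed (not pure)
Pure literal count = 0

0


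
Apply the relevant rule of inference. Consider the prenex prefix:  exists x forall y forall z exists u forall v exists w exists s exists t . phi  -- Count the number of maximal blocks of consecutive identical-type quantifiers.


Quantifier-type sequence: E A A E A E E E  (A=forall, E=exists)
Group into maximal same-type runs:
  Ex1 | Ax2 | Ex1 | Ax1 | Ex3
Number of blocks = 5

5


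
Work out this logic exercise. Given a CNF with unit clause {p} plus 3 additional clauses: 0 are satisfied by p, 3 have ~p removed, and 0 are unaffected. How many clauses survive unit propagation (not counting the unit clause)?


Satisfied (removed): 0
Shortened (remain): 3
Unchanged (remain): 0
Remaining = 3 + 0 = 3

3


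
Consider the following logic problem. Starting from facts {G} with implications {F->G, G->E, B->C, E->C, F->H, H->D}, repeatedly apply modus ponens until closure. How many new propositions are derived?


Initial facts: {G}
Apply modus ponens to closure:
  G and G->E  =>  E
  E and E->C  =>  C
Final known: {C, E, G}
New propositions: {C, E}
Count = 2

2


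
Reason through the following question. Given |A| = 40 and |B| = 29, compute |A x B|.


The Cartesian product A x B contains all ordered pairs (a, b).
|A x B| = |A| * |B| = 40 * 29 = 1160

1160


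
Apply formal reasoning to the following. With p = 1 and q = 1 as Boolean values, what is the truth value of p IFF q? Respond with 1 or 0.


p = 1, q = 1
Operation: p IFF q
Evaluate: 1 IFF 1 = 1

1


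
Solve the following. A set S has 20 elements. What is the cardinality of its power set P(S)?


The power set of a set with n elements has 2^n elements.
|P(S)| = 2^20 = 1048576

1048576


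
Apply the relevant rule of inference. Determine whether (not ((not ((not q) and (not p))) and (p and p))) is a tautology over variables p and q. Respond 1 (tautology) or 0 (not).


Check all 4 assignments:
p=0, q=0: 1
p=0, q=1: 1
p=1, q=0: 0
p=1, q=1: 0
Satisfying count = 2/4.
Tautology iff count = 4: no.

0


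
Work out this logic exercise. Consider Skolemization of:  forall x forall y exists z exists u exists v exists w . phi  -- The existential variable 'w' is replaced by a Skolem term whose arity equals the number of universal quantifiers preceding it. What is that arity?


Quantifier prefix: forall x forall y exists z exists u exists v exists w
'w' is existentially quantified at position 6.
Universal variables preceding it: x, y
Skolem function arity = 2

2


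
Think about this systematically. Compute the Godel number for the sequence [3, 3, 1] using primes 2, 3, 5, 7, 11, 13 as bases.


Encode each element as an exponent of the corresponding prime:
  2^3 = 8
  3^3 = 27
  5^1 = 5
Product = 8 * 27 * 5 = 1080

1080


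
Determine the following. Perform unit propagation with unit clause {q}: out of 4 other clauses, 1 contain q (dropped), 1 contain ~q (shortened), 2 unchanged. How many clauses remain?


Satisfied (removed): 1
Shortened (remain): 1
Unchanged (remain): 2
Remaining = 1 + 2 = 3

3


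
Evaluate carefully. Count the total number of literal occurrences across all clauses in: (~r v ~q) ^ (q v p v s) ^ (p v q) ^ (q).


Counting literals in each clause:
Clause 1: 2 literal(s)
Clause 2: 3 literal(s)
Clause 3: 2 literal(s)
Clause 4: 1 literal(s)
Total = 8

8


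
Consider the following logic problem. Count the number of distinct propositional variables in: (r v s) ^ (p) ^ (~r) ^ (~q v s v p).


Identify each variable that appears in the formula.
Variables found: p, q, r, s
Count = 4

4


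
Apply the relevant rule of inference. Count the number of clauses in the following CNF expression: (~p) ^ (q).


A CNF formula is a conjunction of clauses.
Clauses are separated by ^.
Counting the conjuncts: 2 clauses.

2


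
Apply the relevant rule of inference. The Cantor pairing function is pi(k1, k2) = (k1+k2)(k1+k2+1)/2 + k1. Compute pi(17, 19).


k1 + k2 = 36
(k1+k2)(k1+k2+1)/2 = 36 * 37 / 2 = 666
pi = 666 + 17 = 683

683


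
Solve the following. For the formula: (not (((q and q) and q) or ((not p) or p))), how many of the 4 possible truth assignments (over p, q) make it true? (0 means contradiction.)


Check all 4 assignments:
p=0, q=0: 0
p=0, q=1: 0
p=1, q=0: 0
p=1, q=1: 0
Count of True = 0

0


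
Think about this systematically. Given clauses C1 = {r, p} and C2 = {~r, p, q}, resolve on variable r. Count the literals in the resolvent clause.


Remove r from C1 and ~r from C2.
C1 remainder: {p}
C2 remainder: {p, q}
Union (resolvent): {p, q}
Resolvent has 2 literal(s).

2


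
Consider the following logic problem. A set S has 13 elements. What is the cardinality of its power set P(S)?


The power set of a set with n elements has 2^n elements.
|P(S)| = 2^13 = 8192

8192


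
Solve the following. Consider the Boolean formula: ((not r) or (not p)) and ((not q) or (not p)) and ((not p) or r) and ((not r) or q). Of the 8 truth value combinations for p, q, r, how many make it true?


Evaluate all 8 assignments for p, q, r:
p=0, q=0, r=0: 1
p=0, q=0, r=1: 0
p=0, q=1, r=0: 1
p=0, q=1, r=1: 1
p=1, q=0, r=0: 0
p=1, q=0, r=1: 0
p=1, q=1, r=0: 0
p=1, q=1, r=1: 0
Satisfying count = 3

3


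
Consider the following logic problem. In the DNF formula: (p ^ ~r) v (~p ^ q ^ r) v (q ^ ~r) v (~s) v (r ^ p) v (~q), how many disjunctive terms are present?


A DNF formula is a disjunction of terms (conjunctions).
Terms are separated by v.
Counting the disjuncts: 6 terms.

6


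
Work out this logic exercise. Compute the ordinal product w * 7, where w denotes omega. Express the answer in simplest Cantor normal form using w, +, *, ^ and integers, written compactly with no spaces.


Compute w * 7.
Ordinal * is associative and left-distributive over +, but NOT commutative; for finite n>1, n*w = w but w*n stays w*n.
w * 7 means 7 copies of w concatenated: w*7.
Result = w*7

w*7


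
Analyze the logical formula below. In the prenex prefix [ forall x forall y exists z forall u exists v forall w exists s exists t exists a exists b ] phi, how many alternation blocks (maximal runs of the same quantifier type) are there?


Quantifier-type sequence: A A E A E A E E E E  (A=forall, E=exists)
Group into maximal same-type runs:
  Ax2 | Ex1 | Ax1 | Ex1 | Ax1 | Ex4
Number of blocks = 6

6


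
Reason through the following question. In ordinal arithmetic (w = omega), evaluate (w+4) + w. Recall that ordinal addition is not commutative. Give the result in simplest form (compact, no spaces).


Compute (w+4) + w.
Ordinal + is associative but NOT commutative; for finite n>0, n + w = w but w + n stays w+n.
(w+4) + w = w + (4+w) = w + w = w*2 (the finite tail 4 is absorbed by the right w).
Result = w*2

w*2
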